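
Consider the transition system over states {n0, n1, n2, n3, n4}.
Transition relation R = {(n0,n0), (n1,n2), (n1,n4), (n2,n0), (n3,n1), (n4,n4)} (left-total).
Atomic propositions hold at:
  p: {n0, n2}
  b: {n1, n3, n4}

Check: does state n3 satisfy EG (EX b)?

Sat(EX b) = {s : some successor in {n1, n3, n4}} = {n1, n3, n4}
EG (EX b): greatest fixpoint, start Z0 = {n1, n3, n4}, keep only states in Sat with some successor in Z. Already a fixed point.
Sat(EG (EX b)) = {n1, n3, n4}
n3 ∈ Sat(EG (EX b)) = {n1, n3, n4}, so the formula holds at n3.

Yes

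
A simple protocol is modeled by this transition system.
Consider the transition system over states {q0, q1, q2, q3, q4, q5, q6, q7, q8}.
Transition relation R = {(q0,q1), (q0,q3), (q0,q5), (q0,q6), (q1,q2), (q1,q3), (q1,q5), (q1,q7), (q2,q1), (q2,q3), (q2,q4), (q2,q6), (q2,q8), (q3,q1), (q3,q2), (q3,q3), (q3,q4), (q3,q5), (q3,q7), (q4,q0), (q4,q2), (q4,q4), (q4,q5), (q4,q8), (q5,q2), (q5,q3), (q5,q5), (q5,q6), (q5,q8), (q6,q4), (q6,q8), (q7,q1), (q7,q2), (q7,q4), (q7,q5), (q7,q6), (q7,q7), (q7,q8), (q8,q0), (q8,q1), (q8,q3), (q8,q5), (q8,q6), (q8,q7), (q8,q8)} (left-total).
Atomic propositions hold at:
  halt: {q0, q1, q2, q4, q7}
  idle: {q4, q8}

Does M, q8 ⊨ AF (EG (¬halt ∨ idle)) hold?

Sat(¬halt) = {q3, q5, q6, q8}
Sat(¬halt ∨ idle) = {q3, q4, q5, q6, q8}
EG (¬halt ∨ idle): greatest fixpoint, start Z0 = {q3, q4, q5, q6, q8}, keep only states in Sat with some successor in Z. Already a fixed point.
Sat(EG (¬halt ∨ idle)) = {q3, q4, q5, q6, q8}
AF (EG (¬halt ∨ idle)): least fixpoint, start Z0 = {q3, q4, q5, q6, q8}, add states with every successor in Z. Already a fixed point.
Sat(AF (EG (¬halt ∨ idle))) = {q3, q4, q5, q6, q8}
q8 ∈ Sat(AF (EG (¬halt ∨ idle))) = {q3, q4, q5, q6, q8}, so the formula holds at q8.

Yes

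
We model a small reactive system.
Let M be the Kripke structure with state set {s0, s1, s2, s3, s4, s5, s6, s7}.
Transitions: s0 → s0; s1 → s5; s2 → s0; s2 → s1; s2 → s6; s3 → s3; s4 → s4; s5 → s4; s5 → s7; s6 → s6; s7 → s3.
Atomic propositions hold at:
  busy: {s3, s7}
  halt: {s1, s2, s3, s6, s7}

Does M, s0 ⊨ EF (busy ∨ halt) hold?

No

Sat(busy ∨ halt) = {s1, s2, s3, s6, s7}
EF (busy ∨ halt): least fixpoint, start Z0 = {s1, s2, s3, s6, s7}, add states with some successor in Z. Z1 = {s1, s2, s3, s5, s6, s7}; fixed.
Sat(EF (busy ∨ halt)) = {s1, s2, s3, s5, s6, s7}
s0 ∉ Sat(EF (busy ∨ halt)) = {s1, s2, s3, s5, s6, s7}, so the formula does not hold at s0.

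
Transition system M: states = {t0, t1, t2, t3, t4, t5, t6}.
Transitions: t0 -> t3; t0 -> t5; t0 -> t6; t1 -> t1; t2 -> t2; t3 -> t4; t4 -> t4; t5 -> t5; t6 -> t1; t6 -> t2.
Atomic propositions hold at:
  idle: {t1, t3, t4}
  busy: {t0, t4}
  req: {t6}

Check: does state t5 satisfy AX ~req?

Yes

Sat(~req) = {t0, t1, t2, t3, t4, t5}
Sat(AX ~req) = {s : every successor in {t0, t1, t2, t3, t4, t5}} = {t1, t2, t3, t4, t5, t6}
t5 ∈ Sat(AX ~req) = {t1, t2, t3, t4, t5, t6}, so the formula holds at t5.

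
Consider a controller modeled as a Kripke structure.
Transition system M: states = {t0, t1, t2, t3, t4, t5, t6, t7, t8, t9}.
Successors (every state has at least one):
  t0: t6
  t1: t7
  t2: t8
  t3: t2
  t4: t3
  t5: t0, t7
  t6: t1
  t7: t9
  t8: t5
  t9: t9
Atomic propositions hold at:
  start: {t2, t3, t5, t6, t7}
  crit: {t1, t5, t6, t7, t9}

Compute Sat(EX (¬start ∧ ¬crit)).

Sat(¬start) = {t0, t1, t4, t8, t9}
Sat(¬crit) = {t0, t2, t3, t4, t8}
Sat(¬start ∧ ¬crit) = {t0, t4, t8}
Sat(EX (¬start ∧ ¬crit)) = {s : some successor in {t0, t4, t8}} = {t2, t5}

{t2, t5}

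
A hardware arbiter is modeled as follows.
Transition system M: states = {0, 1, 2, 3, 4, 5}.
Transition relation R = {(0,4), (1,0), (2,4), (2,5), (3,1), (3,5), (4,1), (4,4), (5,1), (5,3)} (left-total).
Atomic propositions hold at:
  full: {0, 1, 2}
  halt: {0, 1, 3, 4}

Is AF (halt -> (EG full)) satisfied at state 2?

Yes

EG full: greatest fixpoint, start Z0 = {0, 1, 2}, keep only states in Sat with some successor in Z. Z1 = {1}; Z2 = ∅; fixed.
Sat(EG full) = ∅
Sat(halt -> (EG full)) = {2, 5}
AF (halt -> (EG full)): least fixpoint, start Z0 = {2, 5}, add states with every successor in Z. Already a fixed point.
Sat(AF (halt -> (EG full))) = {2, 5}
2 ∈ Sat(AF (halt -> (EG full))) = {2, 5}, so the formula holds at 2.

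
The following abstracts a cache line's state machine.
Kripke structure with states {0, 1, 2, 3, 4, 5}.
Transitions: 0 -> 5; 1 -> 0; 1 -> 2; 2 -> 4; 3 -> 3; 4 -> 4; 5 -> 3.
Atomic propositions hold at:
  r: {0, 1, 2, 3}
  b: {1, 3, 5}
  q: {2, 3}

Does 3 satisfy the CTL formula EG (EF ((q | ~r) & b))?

Sat(~r) = {4, 5}
Sat(q | ~r) = {2, 3, 4, 5}
Sat((q | ~r) & b) = {3, 5}
EF ((q | ~r) & b): least fixpoint, start Z0 = {3, 5}, add states with some successor in Z. Z1 = {0, 3, 5}; Z2 = {0, 1, 3, 5}; fixed.
Sat(EF ((q | ~r) & b)) = {0, 1, 3, 5}
EG (EF ((q | ~r) & b)): greatest fixpoint, start Z0 = {0, 1, 3, 5}, keep only states in Sat with some successor in Z. Already a fixed point.
Sat(EG (EF ((q | ~r) & b))) = {0, 1, 3, 5}
3 ∈ Sat(EG (EF ((q | ~r) & b))) = {0, 1, 3, 5}, so the formula holds at 3.

Yes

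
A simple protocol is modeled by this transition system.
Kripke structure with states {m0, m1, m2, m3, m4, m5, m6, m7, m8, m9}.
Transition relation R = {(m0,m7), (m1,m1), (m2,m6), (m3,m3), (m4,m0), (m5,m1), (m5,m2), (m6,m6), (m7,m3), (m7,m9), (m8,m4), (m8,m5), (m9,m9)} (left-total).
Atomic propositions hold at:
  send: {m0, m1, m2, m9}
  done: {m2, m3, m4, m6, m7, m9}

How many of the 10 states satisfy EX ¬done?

4

Sat(¬done) = {m0, m1, m5, m8}
Sat(EX ¬done) = {s : some successor in {m0, m1, m5, m8}} = {m1, m4, m5, m8}
|Sat(EX ¬done)| = |{m1, m4, m5, m8}| = 4.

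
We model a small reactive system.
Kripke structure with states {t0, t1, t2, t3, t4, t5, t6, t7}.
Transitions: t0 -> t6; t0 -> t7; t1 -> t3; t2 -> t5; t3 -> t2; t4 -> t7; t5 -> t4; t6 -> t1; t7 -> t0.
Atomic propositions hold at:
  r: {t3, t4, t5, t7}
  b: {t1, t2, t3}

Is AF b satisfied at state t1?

Yes

AF b: least fixpoint, start Z0 = {t1, t2, t3}, add states with every successor in Z. Z1 = {t1, t2, t3, t6}; fixed.
Sat(AF b) = {t1, t2, t3, t6}
t1 ∈ Sat(AF b) = {t1, t2, t3, t6}, so the formula holds at t1.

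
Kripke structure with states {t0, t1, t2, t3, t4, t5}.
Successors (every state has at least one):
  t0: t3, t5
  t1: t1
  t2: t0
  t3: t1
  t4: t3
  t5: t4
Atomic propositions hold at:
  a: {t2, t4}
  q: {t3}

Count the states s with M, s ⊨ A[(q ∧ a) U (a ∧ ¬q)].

Sat(q ∧ a) = ∅
Sat(¬q) = {t0, t1, t2, t4, t5}
Sat(a ∧ ¬q) = {t2, t4}
A[(q ∧ a) U (a ∧ ¬q)]: least fixpoint, start Z0 = Sat((a ∧ ¬q)) = {t2, t4}, add states in Sat(q ∧ a) with every successor in Z. Already a fixed point.
Sat(A[(q ∧ a) U (a ∧ ¬q)]) = {t2, t4}
|Sat(A[(q ∧ a) U (a ∧ ¬q)])| = |{t2, t4}| = 2.

2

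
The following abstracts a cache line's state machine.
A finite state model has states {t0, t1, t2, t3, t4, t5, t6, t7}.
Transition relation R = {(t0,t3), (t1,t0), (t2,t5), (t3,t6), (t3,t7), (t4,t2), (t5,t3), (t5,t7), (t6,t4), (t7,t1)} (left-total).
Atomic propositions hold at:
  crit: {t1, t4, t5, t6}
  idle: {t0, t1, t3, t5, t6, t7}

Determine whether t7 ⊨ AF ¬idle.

No

Sat(¬idle) = {t2, t4}
AF ¬idle: least fixpoint, start Z0 = {t2, t4}, add states with every successor in Z. Z1 = {t2, t4, t6}; fixed.
Sat(AF ¬idle) = {t2, t4, t6}
t7 ∉ Sat(AF ¬idle) = {t2, t4, t6}, so the formula does not hold at t7.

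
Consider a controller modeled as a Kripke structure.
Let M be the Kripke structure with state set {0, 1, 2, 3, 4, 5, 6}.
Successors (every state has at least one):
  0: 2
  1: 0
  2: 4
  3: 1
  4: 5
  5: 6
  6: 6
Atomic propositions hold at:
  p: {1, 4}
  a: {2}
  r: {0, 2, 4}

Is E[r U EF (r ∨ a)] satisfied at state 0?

Yes

Sat(r ∨ a) = {0, 2, 4}
EF (r ∨ a): least fixpoint, start Z0 = {0, 2, 4}, add states with some successor in Z. Z1 = {0, 1, 2, 4}; Z2 = {0, 1, 2, 3, 4}; fixed.
Sat(EF (r ∨ a)) = {0, 1, 2, 3, 4}
E[r U EF (r ∨ a)]: least fixpoint, start Z0 = Sat(EF (r ∨ a)) = {0, 1, 2, 3, 4}, add states in Sat(r) with some successor in Z. Already a fixed point.
Sat(E[r U EF (r ∨ a)]) = {0, 1, 2, 3, 4}
0 ∈ Sat(E[r U EF (r ∨ a)]) = {0, 1, 2, 3, 4}, so the formula holds at 0.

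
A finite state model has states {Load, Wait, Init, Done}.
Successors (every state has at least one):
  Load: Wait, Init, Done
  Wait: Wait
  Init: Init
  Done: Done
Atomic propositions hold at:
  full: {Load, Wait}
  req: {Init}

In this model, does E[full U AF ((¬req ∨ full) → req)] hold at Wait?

Sat(¬req) = {Load, Wait, Done}
Sat(¬req ∨ full) = {Load, Wait, Done}
Sat((¬req ∨ full) → req) = {Init}
AF ((¬req ∨ full) → req): least fixpoint, start Z0 = {Init}, add states with every successor in Z. Already a fixed point.
Sat(AF ((¬req ∨ full) → req)) = {Init}
E[full U AF ((¬req ∨ full) → req)]: least fixpoint, start Z0 = Sat(AF ((¬req ∨ full) → req)) = {Init}, add states in Sat(full) with some successor in Z. Z1 = {Load, Init}; fixed.
Sat(E[full U AF ((¬req ∨ full) → req)]) = {Load, Init}
Wait ∉ Sat(E[full U AF ((¬req ∨ full) → req)]) = {Load, Init}, so the formula does not hold at Wait.

No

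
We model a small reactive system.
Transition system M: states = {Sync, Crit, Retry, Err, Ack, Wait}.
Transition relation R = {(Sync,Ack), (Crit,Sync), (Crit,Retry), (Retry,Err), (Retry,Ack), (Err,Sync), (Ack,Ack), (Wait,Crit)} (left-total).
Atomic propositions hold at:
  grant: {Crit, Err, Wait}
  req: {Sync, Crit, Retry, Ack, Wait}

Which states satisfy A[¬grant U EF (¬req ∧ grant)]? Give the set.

{Crit, Retry, Err, Wait}

Sat(¬grant) = {Sync, Retry, Ack}
Sat(¬req) = {Err}
Sat(¬req ∧ grant) = {Err}
EF (¬req ∧ grant): least fixpoint, start Z0 = {Err}, add states with some successor in Z. Z1 = {Retry, Err}; Z2 = {Crit, Retry, Err}; Z3 = {Crit, Retry, Err, Wait}; fixed.
Sat(EF (¬req ∧ grant)) = {Crit, Retry, Err, Wait}
A[¬grant U EF (¬req ∧ grant)]: least fixpoint, start Z0 = Sat(EF (¬req ∧ grant)) = {Crit, Retry, Err, Wait}, add states in Sat(¬grant) with every successor in Z. Already a fixed point.
Sat(A[¬grant U EF (¬req ∧ grant)]) = {Crit, Retry, Err, Wait}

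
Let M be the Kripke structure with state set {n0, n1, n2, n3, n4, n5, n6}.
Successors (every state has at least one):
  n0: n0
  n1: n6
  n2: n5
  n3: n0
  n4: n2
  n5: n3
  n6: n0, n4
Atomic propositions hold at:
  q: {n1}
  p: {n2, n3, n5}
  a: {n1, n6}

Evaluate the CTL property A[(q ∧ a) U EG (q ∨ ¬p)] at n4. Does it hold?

Sat(q ∧ a) = {n1}
Sat(¬p) = {n0, n1, n4, n6}
Sat(q ∨ ¬p) = {n0, n1, n4, n6}
EG (q ∨ ¬p): greatest fixpoint, start Z0 = {n0, n1, n4, n6}, keep only states in Sat with some successor in Z. Z1 = {n0, n1, n6}; fixed.
Sat(EG (q ∨ ¬p)) = {n0, n1, n6}
A[(q ∧ a) U EG (q ∨ ¬p)]: least fixpoint, start Z0 = Sat(EG (q ∨ ¬p)) = {n0, n1, n6}, add states in Sat(q ∧ a) with every successor in Z. Already a fixed point.
Sat(A[(q ∧ a) U EG (q ∨ ¬p)]) = {n0, n1, n6}
n4 ∉ Sat(A[(q ∧ a) U EG (q ∨ ¬p)]) = {n0, n1, n6}, so the formula does not hold at n4.

No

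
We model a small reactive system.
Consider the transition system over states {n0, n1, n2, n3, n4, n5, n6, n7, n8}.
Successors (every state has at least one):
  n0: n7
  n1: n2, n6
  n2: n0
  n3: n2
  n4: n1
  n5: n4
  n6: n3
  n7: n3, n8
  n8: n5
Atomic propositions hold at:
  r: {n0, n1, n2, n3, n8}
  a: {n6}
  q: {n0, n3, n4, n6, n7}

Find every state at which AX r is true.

{n2, n3, n4, n6, n7}

Sat(AX r) = {s : every successor in {n0, n1, n2, n3, n8}} = {n2, n3, n4, n6, n7}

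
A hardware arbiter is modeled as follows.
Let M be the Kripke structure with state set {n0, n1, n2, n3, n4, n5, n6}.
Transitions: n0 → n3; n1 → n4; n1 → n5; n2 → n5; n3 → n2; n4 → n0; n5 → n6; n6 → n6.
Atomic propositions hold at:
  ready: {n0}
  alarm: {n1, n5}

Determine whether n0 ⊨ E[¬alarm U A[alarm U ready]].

Sat(¬alarm) = {n0, n2, n3, n4, n6}
A[alarm U ready]: least fixpoint, start Z0 = Sat(ready) = {n0}, add states in Sat(alarm) with every successor in Z. Already a fixed point.
Sat(A[alarm U ready]) = {n0}
E[¬alarm U A[alarm U ready]]: least fixpoint, start Z0 = Sat(A[alarm U ready]) = {n0}, add states in Sat(¬alarm) with some successor in Z. Z1 = {n0, n4}; fixed.
Sat(E[¬alarm U A[alarm U ready]]) = {n0, n4}
n0 ∈ Sat(E[¬alarm U A[alarm U ready]]) = {n0, n4}, so the formula holds at n0.

Yes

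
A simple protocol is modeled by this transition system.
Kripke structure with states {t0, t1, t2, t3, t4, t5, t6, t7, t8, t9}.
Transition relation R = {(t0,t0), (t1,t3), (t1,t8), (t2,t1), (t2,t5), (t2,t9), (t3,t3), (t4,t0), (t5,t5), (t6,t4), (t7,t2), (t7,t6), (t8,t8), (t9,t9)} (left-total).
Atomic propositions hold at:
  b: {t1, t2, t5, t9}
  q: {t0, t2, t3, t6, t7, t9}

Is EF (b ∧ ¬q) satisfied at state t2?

Yes

Sat(¬q) = {t1, t4, t5, t8}
Sat(b ∧ ¬q) = {t1, t5}
EF (b ∧ ¬q): least fixpoint, start Z0 = {t1, t5}, add states with some successor in Z. Z1 = {t1, t2, t5}; Z2 = {t1, t2, t5, t7}; fixed.
Sat(EF (b ∧ ¬q)) = {t1, t2, t5, t7}
t2 ∈ Sat(EF (b ∧ ¬q)) = {t1, t2, t5, t7}, so the formula holds at t2.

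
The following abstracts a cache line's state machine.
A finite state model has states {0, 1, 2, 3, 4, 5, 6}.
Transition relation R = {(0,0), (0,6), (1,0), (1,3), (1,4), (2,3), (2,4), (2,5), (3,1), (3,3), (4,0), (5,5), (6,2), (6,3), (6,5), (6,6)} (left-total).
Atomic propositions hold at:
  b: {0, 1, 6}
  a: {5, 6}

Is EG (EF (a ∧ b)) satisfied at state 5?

Sat(a ∧ b) = {6}
EF (a ∧ b): least fixpoint, start Z0 = {6}, add states with some successor in Z. Z1 = {0, 6}; Z2 = {0, 1, 4, 6}; Z3 = {0, 1, 2, 3, 4, 6}; fixed.
Sat(EF (a ∧ b)) = {0, 1, 2, 3, 4, 6}
EG (EF (a ∧ b)): greatest fixpoint, start Z0 = {0, 1, 2, 3, 4, 6}, keep only states in Sat with some successor in Z. Already a fixed point.
Sat(EG (EF (a ∧ b))) = {0, 1, 2, 3, 4, 6}
5 ∉ Sat(EG (EF (a ∧ b))) = {0, 1, 2, 3, 4, 6}, so the formula does not hold at 5.

No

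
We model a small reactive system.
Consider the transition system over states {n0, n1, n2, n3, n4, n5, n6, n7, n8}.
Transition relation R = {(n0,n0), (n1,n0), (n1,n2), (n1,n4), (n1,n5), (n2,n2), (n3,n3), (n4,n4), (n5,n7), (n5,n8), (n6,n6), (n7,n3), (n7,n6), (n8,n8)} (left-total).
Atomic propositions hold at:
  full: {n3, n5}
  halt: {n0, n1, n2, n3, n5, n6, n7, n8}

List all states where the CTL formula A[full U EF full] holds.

{n1, n3, n5, n7}

EF full: least fixpoint, start Z0 = {n3, n5}, add states with some successor in Z. Z1 = {n1, n3, n5, n7}; fixed.
Sat(EF full) = {n1, n3, n5, n7}
A[full U EF full]: least fixpoint, start Z0 = Sat(EF full) = {n1, n3, n5, n7}, add states in Sat(full) with every successor in Z. Already a fixed point.
Sat(A[full U EF full]) = {n1, n3, n5, n7}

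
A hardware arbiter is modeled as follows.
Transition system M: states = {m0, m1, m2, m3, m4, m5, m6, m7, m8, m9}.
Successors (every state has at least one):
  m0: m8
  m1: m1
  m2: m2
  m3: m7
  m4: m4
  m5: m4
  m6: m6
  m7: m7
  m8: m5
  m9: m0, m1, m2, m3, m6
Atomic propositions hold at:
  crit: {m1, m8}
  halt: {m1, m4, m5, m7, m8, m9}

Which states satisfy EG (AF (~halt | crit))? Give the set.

{m1, m2, m6, m9}

Sat(~halt) = {m0, m2, m3, m6}
Sat(~halt | crit) = {m0, m1, m2, m3, m6, m8}
AF (~halt | crit): least fixpoint, start Z0 = {m0, m1, m2, m3, m6, m8}, add states with every successor in Z. Z1 = {m0, m1, m2, m3, m6, m8, m9}; fixed.
Sat(AF (~halt | crit)) = {m0, m1, m2, m3, m6, m8, m9}
EG (AF (~halt | crit)): greatest fixpoint, start Z0 = {m0, m1, m2, m3, m6, m8, m9}, keep only states in Sat with some successor in Z. Z1 = {m0, m1, m2, m6, m9}; Z2 = {m1, m2, m6, m9}; fixed.
Sat(EG (AF (~halt | crit))) = {m1, m2, m6, m9}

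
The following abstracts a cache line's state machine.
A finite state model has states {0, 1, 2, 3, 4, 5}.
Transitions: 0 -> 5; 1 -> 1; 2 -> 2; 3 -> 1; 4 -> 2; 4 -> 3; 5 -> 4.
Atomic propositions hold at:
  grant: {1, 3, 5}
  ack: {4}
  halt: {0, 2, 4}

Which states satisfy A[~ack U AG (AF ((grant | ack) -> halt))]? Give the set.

Sat(~ack) = {0, 1, 2, 3, 5}
Sat(grant | ack) = {1, 3, 4, 5}
Sat((grant | ack) -> halt) = {0, 2, 4}
AF ((grant | ack) -> halt): least fixpoint, start Z0 = {0, 2, 4}, add states with every successor in Z. Z1 = {0, 2, 4, 5}; fixed.
Sat(AF ((grant | ack) -> halt)) = {0, 2, 4, 5}
AG (AF ((grant | ack) -> halt)): greatest fixpoint, start Z0 = {0, 2, 4, 5}, keep only states in Sat with every successor in Z. Z1 = {0, 2, 5}; Z2 = {0, 2}; Z3 = {2}; fixed.
Sat(AG (AF ((grant | ack) -> halt))) = {2}
A[~ack U AG (AF ((grant | ack) -> halt))]: least fixpoint, start Z0 = Sat(AG (AF ((grant | ack) -> halt))) = {2}, add states in Sat(~ack) with every successor in Z. Already a fixed point.
Sat(A[~ack U AG (AF ((grant | ack) -> halt))]) = {2}

{2}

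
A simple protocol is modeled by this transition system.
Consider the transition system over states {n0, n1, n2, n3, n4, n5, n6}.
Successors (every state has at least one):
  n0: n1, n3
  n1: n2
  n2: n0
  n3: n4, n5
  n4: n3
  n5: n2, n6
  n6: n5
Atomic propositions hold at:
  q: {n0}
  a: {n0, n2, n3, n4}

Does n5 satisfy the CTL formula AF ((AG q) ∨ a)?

AG q: greatest fixpoint, start Z0 = {n0}, keep only states in Sat with every successor in Z. Z1 = ∅; fixed.
Sat(AG q) = ∅
Sat((AG q) ∨ a) = {n0, n2, n3, n4}
AF ((AG q) ∨ a): least fixpoint, start Z0 = {n0, n2, n3, n4}, add states with every successor in Z. Z1 = {n0, n1, n2, n3, n4}; fixed.
Sat(AF ((AG q) ∨ a)) = {n0, n1, n2, n3, n4}
n5 ∉ Sat(AF ((AG q) ∨ a)) = {n0, n1, n2, n3, n4}, so the formula does not hold at n5.

No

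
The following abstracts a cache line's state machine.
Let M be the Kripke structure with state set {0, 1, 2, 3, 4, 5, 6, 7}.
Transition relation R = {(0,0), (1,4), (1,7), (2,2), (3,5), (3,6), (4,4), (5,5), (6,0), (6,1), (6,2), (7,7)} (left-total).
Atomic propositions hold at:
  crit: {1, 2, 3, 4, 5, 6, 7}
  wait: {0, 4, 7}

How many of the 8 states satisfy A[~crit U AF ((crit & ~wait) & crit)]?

Sat(~crit) = {0}
Sat(~wait) = {1, 2, 3, 5, 6}
Sat(crit & ~wait) = {1, 2, 3, 5, 6}
Sat((crit & ~wait) & crit) = {1, 2, 3, 5, 6}
AF ((crit & ~wait) & crit): least fixpoint, start Z0 = {1, 2, 3, 5, 6}, add states with every successor in Z. Already a fixed point.
Sat(AF ((crit & ~wait) & crit)) = {1, 2, 3, 5, 6}
A[~crit U AF ((crit & ~wait) & crit)]: least fixpoint, start Z0 = Sat(AF ((crit & ~wait) & crit)) = {1, 2, 3, 5, 6}, add states in Sat(~crit) with every successor in Z. Already a fixed point.
Sat(A[~crit U AF ((crit & ~wait) & crit)]) = {1, 2, 3, 5, 6}
|Sat(A[~crit U AF ((crit & ~wait) & crit)])| = |{1, 2, 3, 5, 6}| = 5.

5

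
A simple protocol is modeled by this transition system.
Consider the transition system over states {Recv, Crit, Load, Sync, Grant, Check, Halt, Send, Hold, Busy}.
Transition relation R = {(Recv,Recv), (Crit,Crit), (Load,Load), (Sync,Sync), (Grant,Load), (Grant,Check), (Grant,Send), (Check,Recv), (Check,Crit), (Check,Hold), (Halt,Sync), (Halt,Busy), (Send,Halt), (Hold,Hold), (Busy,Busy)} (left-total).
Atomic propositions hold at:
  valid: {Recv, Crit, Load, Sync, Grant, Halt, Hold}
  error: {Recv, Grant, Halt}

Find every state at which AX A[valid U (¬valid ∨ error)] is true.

{Recv, Send, Busy}

Sat(¬valid) = {Check, Send, Busy}
Sat(¬valid ∨ error) = {Recv, Grant, Check, Halt, Send, Busy}
A[valid U (¬valid ∨ error)]: least fixpoint, start Z0 = Sat((¬valid ∨ error)) = {Recv, Grant, Check, Halt, Send, Busy}, add states in Sat(valid) with every successor in Z. Already a fixed point.
Sat(A[valid U (¬valid ∨ error)]) = {Recv, Grant, Check, Halt, Send, Busy}
Sat(AX A[valid U (¬valid ∨ error)]) = {s : every successor in {Recv, Grant, Check, Halt, Send, Busy}} = {Recv, Send, Busy}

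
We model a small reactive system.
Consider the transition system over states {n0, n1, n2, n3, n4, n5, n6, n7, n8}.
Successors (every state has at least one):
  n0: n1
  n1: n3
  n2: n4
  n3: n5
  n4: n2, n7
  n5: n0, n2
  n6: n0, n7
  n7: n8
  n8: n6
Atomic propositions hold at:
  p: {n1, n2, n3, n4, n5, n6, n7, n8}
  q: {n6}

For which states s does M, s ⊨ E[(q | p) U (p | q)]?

{n1, n2, n3, n4, n5, n6, n7, n8}

Sat(q | p) = {n1, n2, n3, n4, n5, n6, n7, n8}
Sat(p | q) = {n1, n2, n3, n4, n5, n6, n7, n8}
E[(q | p) U (p | q)]: least fixpoint, start Z0 = Sat((p | q)) = {n1, n2, n3, n4, n5, n6, n7, n8}, add states in Sat(q | p) with some successor in Z. Already a fixed point.
Sat(E[(q | p) U (p | q)]) = {n1, n2, n3, n4, n5, n6, n7, n8}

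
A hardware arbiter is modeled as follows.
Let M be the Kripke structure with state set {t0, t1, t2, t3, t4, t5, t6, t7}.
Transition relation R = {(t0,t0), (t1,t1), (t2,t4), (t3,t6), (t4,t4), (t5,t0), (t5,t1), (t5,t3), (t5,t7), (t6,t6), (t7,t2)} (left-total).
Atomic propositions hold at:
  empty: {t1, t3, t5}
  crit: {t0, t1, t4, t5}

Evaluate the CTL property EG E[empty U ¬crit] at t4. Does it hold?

Sat(¬crit) = {t2, t3, t6, t7}
E[empty U ¬crit]: least fixpoint, start Z0 = Sat(¬crit) = {t2, t3, t6, t7}, add states in Sat(empty) with some successor in Z. Z1 = {t2, t3, t5, t6, t7}; fixed.
Sat(E[empty U ¬crit]) = {t2, t3, t5, t6, t7}
EG E[empty U ¬crit]: greatest fixpoint, start Z0 = {t2, t3, t5, t6, t7}, keep only states in Sat with some successor in Z. Z1 = {t3, t5, t6, t7}; Z2 = {t3, t5, t6}; fixed.
Sat(EG E[empty U ¬crit]) = {t3, t5, t6}
t4 ∉ Sat(EG E[empty U ¬crit]) = {t3, t5, t6}, so the formula does not hold at t4.

No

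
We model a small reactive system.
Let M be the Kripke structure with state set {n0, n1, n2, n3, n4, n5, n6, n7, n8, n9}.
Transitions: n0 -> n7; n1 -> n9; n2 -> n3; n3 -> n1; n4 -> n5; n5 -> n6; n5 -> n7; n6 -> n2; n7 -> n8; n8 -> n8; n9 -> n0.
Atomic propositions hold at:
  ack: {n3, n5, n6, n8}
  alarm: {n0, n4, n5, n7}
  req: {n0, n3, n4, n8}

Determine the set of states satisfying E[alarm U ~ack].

{n0, n1, n2, n4, n5, n7, n9}

Sat(~ack) = {n0, n1, n2, n4, n7, n9}
E[alarm U ~ack]: least fixpoint, start Z0 = Sat(~ack) = {n0, n1, n2, n4, n7, n9}, add states in Sat(alarm) with some successor in Z. Z1 = {n0, n1, n2, n4, n5, n7, n9}; fixed.
Sat(E[alarm U ~ack]) = {n0, n1, n2, n4, n5, n7, n9}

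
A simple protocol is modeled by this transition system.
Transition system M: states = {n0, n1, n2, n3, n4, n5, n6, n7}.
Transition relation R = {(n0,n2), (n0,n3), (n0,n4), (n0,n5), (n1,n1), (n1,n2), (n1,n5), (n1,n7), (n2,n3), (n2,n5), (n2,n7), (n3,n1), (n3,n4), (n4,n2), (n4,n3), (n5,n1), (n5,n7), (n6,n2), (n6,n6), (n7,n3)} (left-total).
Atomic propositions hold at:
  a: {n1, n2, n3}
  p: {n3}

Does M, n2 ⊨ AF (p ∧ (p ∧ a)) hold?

Sat(p ∧ a) = {n3}
Sat(p ∧ (p ∧ a)) = {n3}
AF (p ∧ (p ∧ a)): least fixpoint, start Z0 = {n3}, add states with every successor in Z. Z1 = {n3, n7}; fixed.
Sat(AF (p ∧ (p ∧ a))) = {n3, n7}
n2 ∉ Sat(AF (p ∧ (p ∧ a))) = {n3, n7}, so the formula does not hold at n2.

No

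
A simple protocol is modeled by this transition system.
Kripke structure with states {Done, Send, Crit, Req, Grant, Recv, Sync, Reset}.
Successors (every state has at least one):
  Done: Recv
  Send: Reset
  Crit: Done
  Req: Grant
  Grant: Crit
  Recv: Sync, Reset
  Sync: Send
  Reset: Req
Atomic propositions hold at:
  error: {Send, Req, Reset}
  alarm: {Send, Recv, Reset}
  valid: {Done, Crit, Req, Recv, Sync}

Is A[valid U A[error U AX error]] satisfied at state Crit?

Yes

Sat(AX error) = {s : every successor in {Send, Req, Reset}} = {Send, Sync, Reset}
A[error U AX error]: least fixpoint, start Z0 = Sat(AX error) = {Send, Sync, Reset}, add states in Sat(error) with every successor in Z. Already a fixed point.
Sat(A[error U AX error]) = {Send, Sync, Reset}
A[valid U A[error U AX error]]: least fixpoint, start Z0 = Sat(A[error U AX error]) = {Send, Sync, Reset}, add states in Sat(valid) with every successor in Z. Z1 = {Send, Recv, Sync, Reset}; Z2 = {Done, Send, Recv, Sync, Reset}; Z3 = {Done, Send, Crit, Recv, Sync, Reset}; fixed.
Sat(A[valid U A[error U AX error]]) = {Done, Send, Crit, Recv, Sync, Reset}
Crit ∈ Sat(A[valid U A[error U AX error]]) = {Done, Send, Crit, Recv, Sync, Reset}, so the formula holds at Crit.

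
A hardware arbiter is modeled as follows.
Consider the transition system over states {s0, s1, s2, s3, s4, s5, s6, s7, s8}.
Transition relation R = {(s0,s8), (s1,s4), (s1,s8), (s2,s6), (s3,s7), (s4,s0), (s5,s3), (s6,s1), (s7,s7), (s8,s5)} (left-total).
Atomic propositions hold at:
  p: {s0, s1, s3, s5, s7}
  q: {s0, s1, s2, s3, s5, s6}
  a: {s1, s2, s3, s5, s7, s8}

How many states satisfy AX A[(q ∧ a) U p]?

Sat(q ∧ a) = {s1, s2, s3, s5}
A[(q ∧ a) U p]: least fixpoint, start Z0 = Sat(p) = {s0, s1, s3, s5, s7}, add states in Sat(q ∧ a) with every successor in Z. Already a fixed point.
Sat(A[(q ∧ a) U p]) = {s0, s1, s3, s5, s7}
Sat(AX A[(q ∧ a) U p]) = {s : every successor in {s0, s1, s3, s5, s7}} = {s3, s4, s5, s6, s7, s8}
|Sat(AX A[(q ∧ a) U p])| = |{s3, s4, s5, s6, s7, s8}| = 6.

6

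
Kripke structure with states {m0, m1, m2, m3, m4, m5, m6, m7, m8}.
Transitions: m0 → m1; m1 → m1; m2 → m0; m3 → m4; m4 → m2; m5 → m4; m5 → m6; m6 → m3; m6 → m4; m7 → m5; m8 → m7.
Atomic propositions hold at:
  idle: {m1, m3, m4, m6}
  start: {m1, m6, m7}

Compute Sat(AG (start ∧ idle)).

Sat(start ∧ idle) = {m1, m6}
AG (start ∧ idle): greatest fixpoint, start Z0 = {m1, m6}, keep only states in Sat with every successor in Z. Z1 = {m1}; fixed.
Sat(AG (start ∧ idle)) = {m1}

{m1}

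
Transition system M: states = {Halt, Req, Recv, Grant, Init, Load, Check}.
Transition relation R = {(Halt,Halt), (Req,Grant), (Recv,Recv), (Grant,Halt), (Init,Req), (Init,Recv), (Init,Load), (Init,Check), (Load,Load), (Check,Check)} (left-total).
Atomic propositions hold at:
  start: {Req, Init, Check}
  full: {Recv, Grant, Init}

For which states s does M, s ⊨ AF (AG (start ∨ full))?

{Recv, Check}

Sat(start ∨ full) = {Req, Recv, Grant, Init, Check}
AG (start ∨ full): greatest fixpoint, start Z0 = {Req, Recv, Grant, Init, Check}, keep only states in Sat with every successor in Z. Z1 = {Req, Recv, Check}; Z2 = {Recv, Check}; fixed.
Sat(AG (start ∨ full)) = {Recv, Check}
AF (AG (start ∨ full)): least fixpoint, start Z0 = {Recv, Check}, add states with every successor in Z. Already a fixed point.
Sat(AF (AG (start ∨ full))) = {Recv, Check}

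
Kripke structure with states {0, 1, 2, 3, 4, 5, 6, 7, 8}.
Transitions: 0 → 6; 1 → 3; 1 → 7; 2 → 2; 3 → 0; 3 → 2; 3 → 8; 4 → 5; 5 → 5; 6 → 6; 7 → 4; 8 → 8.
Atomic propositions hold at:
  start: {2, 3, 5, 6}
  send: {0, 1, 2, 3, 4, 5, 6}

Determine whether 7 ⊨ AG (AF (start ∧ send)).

Yes

Sat(start ∧ send) = {2, 3, 5, 6}
AF (start ∧ send): least fixpoint, start Z0 = {2, 3, 5, 6}, add states with every successor in Z. Z1 = {0, 2, 3, 4, 5, 6}; Z2 = {0, 2, 3, 4, 5, 6, 7}; Z3 = {0, 1, 2, 3, 4, 5, 6, 7}; fixed.
Sat(AF (start ∧ send)) = {0, 1, 2, 3, 4, 5, 6, 7}
AG (AF (start ∧ send)): greatest fixpoint, start Z0 = {0, 1, 2, 3, 4, 5, 6, 7}, keep only states in Sat with every successor in Z. Z1 = {0, 1, 2, 4, 5, 6, 7}; Z2 = {0, 2, 4, 5, 6, 7}; fixed.
Sat(AG (AF (start ∧ send))) = {0, 2, 4, 5, 6, 7}
7 ∈ Sat(AG (AF (start ∧ send))) = {0, 2, 4, 5, 6, 7}, so the formula holds at 7.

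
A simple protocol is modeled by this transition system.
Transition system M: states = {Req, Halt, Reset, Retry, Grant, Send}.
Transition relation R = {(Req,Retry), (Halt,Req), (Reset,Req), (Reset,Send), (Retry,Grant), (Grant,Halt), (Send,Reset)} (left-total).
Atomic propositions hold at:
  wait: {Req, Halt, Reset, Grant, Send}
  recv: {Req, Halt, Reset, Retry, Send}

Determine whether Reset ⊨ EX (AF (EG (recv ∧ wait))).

Sat(recv ∧ wait) = {Req, Halt, Reset, Send}
EG (recv ∧ wait): greatest fixpoint, start Z0 = {Req, Halt, Reset, Send}, keep only states in Sat with some successor in Z. Z1 = {Halt, Reset, Send}; Z2 = {Reset, Send}; fixed.
Sat(EG (recv ∧ wait)) = {Reset, Send}
AF (EG (recv ∧ wait)): least fixpoint, start Z0 = {Reset, Send}, add states with every successor in Z. Already a fixed point.
Sat(AF (EG (recv ∧ wait))) = {Reset, Send}
Sat(EX (AF (EG (recv ∧ wait)))) = {s : some successor in {Reset, Send}} = {Reset, Send}
Reset ∈ Sat(EX (AF (EG (recv ∧ wait)))) = {Reset, Send}, so the formula holds at Reset.

Yes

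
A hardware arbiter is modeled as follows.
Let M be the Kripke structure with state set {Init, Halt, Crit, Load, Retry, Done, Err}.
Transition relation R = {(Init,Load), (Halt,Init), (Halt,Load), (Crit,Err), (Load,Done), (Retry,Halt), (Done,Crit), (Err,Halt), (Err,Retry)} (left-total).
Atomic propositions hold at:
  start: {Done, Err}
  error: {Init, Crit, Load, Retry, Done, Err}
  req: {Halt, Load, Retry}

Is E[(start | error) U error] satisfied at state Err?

Yes

Sat(start | error) = {Init, Crit, Load, Retry, Done, Err}
E[(start | error) U error]: least fixpoint, start Z0 = Sat(error) = {Init, Crit, Load, Retry, Done, Err}, add states in Sat(start | error) with some successor in Z. Already a fixed point.
Sat(E[(start | error) U error]) = {Init, Crit, Load, Retry, Done, Err}
Err ∈ Sat(E[(start | error) U error]) = {Init, Crit, Load, Retry, Done, Err}, so the formula holds at Err.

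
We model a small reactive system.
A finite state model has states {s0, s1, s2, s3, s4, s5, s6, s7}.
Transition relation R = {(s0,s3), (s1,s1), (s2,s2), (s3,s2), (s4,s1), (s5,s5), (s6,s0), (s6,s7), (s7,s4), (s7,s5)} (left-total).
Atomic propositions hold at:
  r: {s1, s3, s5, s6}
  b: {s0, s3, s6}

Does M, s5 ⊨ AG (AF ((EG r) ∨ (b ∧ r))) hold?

Yes

EG r: greatest fixpoint, start Z0 = {s1, s3, s5, s6}, keep only states in Sat with some successor in Z. Z1 = {s1, s5}; fixed.
Sat(EG r) = {s1, s5}
Sat(b ∧ r) = {s3, s6}
Sat((EG r) ∨ (b ∧ r)) = {s1, s3, s5, s6}
AF ((EG r) ∨ (b ∧ r)): least fixpoint, start Z0 = {s1, s3, s5, s6}, add states with every successor in Z. Z1 = {s0, s1, s3, s4, s5, s6}; Z2 = {s0, s1, s3, s4, s5, s6, s7}; fixed.
Sat(AF ((EG r) ∨ (b ∧ r))) = {s0, s1, s3, s4, s5, s6, s7}
AG (AF ((EG r) ∨ (b ∧ r))): greatest fixpoint, start Z0 = {s0, s1, s3, s4, s5, s6, s7}, keep only states in Sat with every successor in Z. Z1 = {s0, s1, s4, s5, s6, s7}; Z2 = {s1, s4, s5, s6, s7}; Z3 = {s1, s4, s5, s7}; fixed.
Sat(AG (AF ((EG r) ∨ (b ∧ r)))) = {s1, s4, s5, s7}
s5 ∈ Sat(AG (AF ((EG r) ∨ (b ∧ r)))) = {s1, s4, s5, s7}, so the formula holds at s5.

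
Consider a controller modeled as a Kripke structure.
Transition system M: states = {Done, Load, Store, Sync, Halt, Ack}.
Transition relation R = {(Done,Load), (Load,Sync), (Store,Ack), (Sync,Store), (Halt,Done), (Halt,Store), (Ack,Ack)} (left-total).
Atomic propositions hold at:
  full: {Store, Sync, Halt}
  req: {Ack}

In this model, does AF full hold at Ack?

No

AF full: least fixpoint, start Z0 = {Store, Sync, Halt}, add states with every successor in Z. Z1 = {Load, Store, Sync, Halt}; Z2 = {Done, Load, Store, Sync, Halt}; fixed.
Sat(AF full) = {Done, Load, Store, Sync, Halt}
Ack ∉ Sat(AF full) = {Done, Load, Store, Sync, Halt}, so the formula does not hold at Ack.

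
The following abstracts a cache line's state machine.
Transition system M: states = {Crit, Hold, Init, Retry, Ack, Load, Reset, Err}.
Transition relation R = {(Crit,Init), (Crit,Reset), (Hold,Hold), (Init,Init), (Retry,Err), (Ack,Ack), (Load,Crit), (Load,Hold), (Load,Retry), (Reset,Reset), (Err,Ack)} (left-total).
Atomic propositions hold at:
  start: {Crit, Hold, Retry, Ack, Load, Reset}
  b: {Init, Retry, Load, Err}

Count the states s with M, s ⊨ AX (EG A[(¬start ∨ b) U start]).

Sat(¬start) = {Init, Err}
Sat(¬start ∨ b) = {Init, Retry, Load, Err}
A[(¬start ∨ b) U start]: least fixpoint, start Z0 = Sat(start) = {Crit, Hold, Retry, Ack, Load, Reset}, add states in Sat(¬start ∨ b) with every successor in Z. Z1 = {Crit, Hold, Retry, Ack, Load, Reset, Err}; fixed.
Sat(A[(¬start ∨ b) U start]) = {Crit, Hold, Retry, Ack, Load, Reset, Err}
EG A[(¬start ∨ b) U start]: greatest fixpoint, start Z0 = {Crit, Hold, Retry, Ack, Load, Reset, Err}, keep only states in Sat with some successor in Z. Already a fixed point.
Sat(EG A[(¬start ∨ b) U start]) = {Crit, Hold, Retry, Ack, Load, Reset, Err}
Sat(AX (EG A[(¬start ∨ b) U start])) = {s : every successor in {Crit, Hold, Retry, Ack, Load, Reset, Err}} = {Hold, Retry, Ack, Load, Reset, Err}
|Sat(AX (EG A[(¬start ∨ b) U start]))| = |{Hold, Retry, Ack, Load, Reset, Err}| = 6.

6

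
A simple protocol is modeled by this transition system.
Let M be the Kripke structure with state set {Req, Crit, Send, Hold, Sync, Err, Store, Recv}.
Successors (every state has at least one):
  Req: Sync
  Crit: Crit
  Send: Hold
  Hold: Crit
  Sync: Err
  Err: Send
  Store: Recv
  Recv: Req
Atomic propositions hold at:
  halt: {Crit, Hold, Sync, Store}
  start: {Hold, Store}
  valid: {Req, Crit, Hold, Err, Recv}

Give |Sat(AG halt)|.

AG halt: greatest fixpoint, start Z0 = {Crit, Hold, Sync, Store}, keep only states in Sat with every successor in Z. Z1 = {Crit, Hold}; fixed.
Sat(AG halt) = {Crit, Hold}
|Sat(AG halt)| = |{Crit, Hold}| = 2.

2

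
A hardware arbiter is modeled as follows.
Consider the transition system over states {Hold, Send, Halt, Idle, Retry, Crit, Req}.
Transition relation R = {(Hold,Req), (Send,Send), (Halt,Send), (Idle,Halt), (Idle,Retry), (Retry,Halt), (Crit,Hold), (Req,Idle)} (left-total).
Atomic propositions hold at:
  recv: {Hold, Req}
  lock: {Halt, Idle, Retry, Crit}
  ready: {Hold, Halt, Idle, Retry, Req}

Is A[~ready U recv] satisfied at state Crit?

Yes

Sat(~ready) = {Send, Crit}
A[~ready U recv]: least fixpoint, start Z0 = Sat(recv) = {Hold, Req}, add states in Sat(~ready) with every successor in Z. Z1 = {Hold, Crit, Req}; fixed.
Sat(A[~ready U recv]) = {Hold, Crit, Req}
Crit ∈ Sat(A[~ready U recv]) = {Hold, Crit, Req}, so the formula holds at Crit.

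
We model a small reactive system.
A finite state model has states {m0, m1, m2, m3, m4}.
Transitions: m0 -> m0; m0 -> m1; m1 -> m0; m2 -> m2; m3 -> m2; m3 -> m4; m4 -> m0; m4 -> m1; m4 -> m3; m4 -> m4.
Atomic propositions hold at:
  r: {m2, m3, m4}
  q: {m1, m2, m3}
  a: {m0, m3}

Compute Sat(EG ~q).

{m0, m4}

Sat(~q) = {m0, m4}
EG ~q: greatest fixpoint, start Z0 = {m0, m4}, keep only states in Sat with some successor in Z. Already a fixed point.
Sat(EG ~q) = {m0, m4}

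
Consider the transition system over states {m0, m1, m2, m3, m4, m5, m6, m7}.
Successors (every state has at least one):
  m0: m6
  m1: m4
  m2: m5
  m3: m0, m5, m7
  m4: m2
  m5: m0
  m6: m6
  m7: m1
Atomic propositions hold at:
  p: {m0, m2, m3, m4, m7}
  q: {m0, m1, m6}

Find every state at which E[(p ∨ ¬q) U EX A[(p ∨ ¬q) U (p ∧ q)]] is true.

Sat(¬q) = {m2, m3, m4, m5, m7}
Sat(p ∨ ¬q) = {m0, m2, m3, m4, m5, m7}
Sat(p ∧ q) = {m0}
A[(p ∨ ¬q) U (p ∧ q)]: least fixpoint, start Z0 = Sat((p ∧ q)) = {m0}, add states in Sat(p ∨ ¬q) with every successor in Z. Z1 = {m0, m5}; Z2 = {m0, m2, m5}; Z3 = {m0, m2, m4, m5}; fixed.
Sat(A[(p ∨ ¬q) U (p ∧ q)]) = {m0, m2, m4, m5}
Sat(EX A[(p ∨ ¬q) U (p ∧ q)]) = {s : some successor in {m0, m2, m4, m5}} = {m1, m2, m3, m4, m5}
E[(p ∨ ¬q) U EX A[(p ∨ ¬q) U (p ∧ q)]]: least fixpoint, start Z0 = Sat(EX A[(p ∨ ¬q) U (p ∧ q)]) = {m1, m2, m3, m4, m5}, add states in Sat(p ∨ ¬q) with some successor in Z. Z1 = {m1, m2, m3, m4, m5, m7}; fixed.
Sat(E[(p ∨ ¬q) U EX A[(p ∨ ¬q) U (p ∧ q)]]) = {m1, m2, m3, m4, m5, m7}

{m1, m2, m3, m4, m5, m7}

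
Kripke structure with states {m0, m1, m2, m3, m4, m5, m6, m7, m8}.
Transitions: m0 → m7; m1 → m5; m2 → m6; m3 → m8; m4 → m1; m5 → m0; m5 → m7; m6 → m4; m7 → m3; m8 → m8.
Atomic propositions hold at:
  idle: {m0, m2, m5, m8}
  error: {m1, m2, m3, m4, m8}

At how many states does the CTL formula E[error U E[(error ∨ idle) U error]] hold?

Sat(error ∨ idle) = {m0, m1, m2, m3, m4, m5, m8}
E[(error ∨ idle) U error]: least fixpoint, start Z0 = Sat(error) = {m1, m2, m3, m4, m8}, add states in Sat(error ∨ idle) with some successor in Z. Already a fixed point.
Sat(E[(error ∨ idle) U error]) = {m1, m2, m3, m4, m8}
E[error U E[(error ∨ idle) U error]]: least fixpoint, start Z0 = Sat(E[(error ∨ idle) U error]) = {m1, m2, m3, m4, m8}, add states in Sat(error) with some successor in Z. Already a fixed point.
Sat(E[error U E[(error ∨ idle) U error]]) = {m1, m2, m3, m4, m8}
|Sat(E[error U E[(error ∨ idle) U error]])| = |{m1, m2, m3, m4, m8}| = 5.

5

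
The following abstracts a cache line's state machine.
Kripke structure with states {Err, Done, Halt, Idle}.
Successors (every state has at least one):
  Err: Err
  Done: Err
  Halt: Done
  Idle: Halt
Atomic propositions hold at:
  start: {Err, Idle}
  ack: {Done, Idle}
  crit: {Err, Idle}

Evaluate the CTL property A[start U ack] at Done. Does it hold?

A[start U ack]: least fixpoint, start Z0 = Sat(ack) = {Done, Idle}, add states in Sat(start) with every successor in Z. Already a fixed point.
Sat(A[start U ack]) = {Done, Idle}
Done ∈ Sat(A[start U ack]) = {Done, Idle}, so the formula holds at Done.

Yes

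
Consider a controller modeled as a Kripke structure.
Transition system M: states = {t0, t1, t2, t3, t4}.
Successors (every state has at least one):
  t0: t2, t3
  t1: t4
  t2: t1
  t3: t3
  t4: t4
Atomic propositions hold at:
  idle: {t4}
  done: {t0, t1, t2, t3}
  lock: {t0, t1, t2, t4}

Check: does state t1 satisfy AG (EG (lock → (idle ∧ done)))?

Sat(idle ∧ done) = ∅
Sat(lock → (idle ∧ done)) = {t3}
EG (lock → (idle ∧ done)): greatest fixpoint, start Z0 = {t3}, keep only states in Sat with some successor in Z. Already a fixed point.
Sat(EG (lock → (idle ∧ done))) = {t3}
AG (EG (lock → (idle ∧ done))): greatest fixpoint, start Z0 = {t3}, keep only states in Sat with every successor in Z. Already a fixed point.
Sat(AG (EG (lock → (idle ∧ done)))) = {t3}
t1 ∉ Sat(AG (EG (lock → (idle ∧ done)))) = {t3}, so the formula does not hold at t1.

No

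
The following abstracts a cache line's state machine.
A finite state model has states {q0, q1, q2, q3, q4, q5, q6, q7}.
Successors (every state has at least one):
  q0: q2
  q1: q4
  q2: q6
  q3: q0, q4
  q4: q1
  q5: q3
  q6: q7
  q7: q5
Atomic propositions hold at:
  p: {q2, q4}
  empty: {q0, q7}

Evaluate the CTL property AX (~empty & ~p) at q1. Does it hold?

Sat(~empty) = {q1, q2, q3, q4, q5, q6}
Sat(~p) = {q0, q1, q3, q5, q6, q7}
Sat(~empty & ~p) = {q1, q3, q5, q6}
Sat(AX (~empty & ~p)) = {s : every successor in {q1, q3, q5, q6}} = {q2, q4, q5, q7}
q1 ∉ Sat(AX (~empty & ~p)) = {q2, q4, q5, q7}, so the formula does not hold at q1.

No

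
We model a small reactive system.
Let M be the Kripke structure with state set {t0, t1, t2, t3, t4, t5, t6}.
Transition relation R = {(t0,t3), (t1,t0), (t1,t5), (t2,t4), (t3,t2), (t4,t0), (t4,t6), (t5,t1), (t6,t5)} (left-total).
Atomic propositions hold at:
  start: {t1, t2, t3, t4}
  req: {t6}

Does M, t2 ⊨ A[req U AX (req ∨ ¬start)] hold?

No

Sat(¬start) = {t0, t5, t6}
Sat(req ∨ ¬start) = {t0, t5, t6}
Sat(AX (req ∨ ¬start)) = {s : every successor in {t0, t5, t6}} = {t1, t4, t6}
A[req U AX (req ∨ ¬start)]: least fixpoint, start Z0 = Sat(AX (req ∨ ¬start)) = {t1, t4, t6}, add states in Sat(req) with every successor in Z. Already a fixed point.
Sat(A[req U AX (req ∨ ¬start)]) = {t1, t4, t6}
t2 ∉ Sat(A[req U AX (req ∨ ¬start)]) = {t1, t4, t6}, so the formula does not hold at t2.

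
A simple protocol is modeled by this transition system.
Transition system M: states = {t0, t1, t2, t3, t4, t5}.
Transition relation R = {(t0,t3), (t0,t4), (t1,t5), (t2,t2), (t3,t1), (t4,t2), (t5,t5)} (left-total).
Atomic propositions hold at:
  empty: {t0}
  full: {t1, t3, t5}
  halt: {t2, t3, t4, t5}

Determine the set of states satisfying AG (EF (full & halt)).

Sat(full & halt) = {t3, t5}
EF (full & halt): least fixpoint, start Z0 = {t3, t5}, add states with some successor in Z. Z1 = {t0, t1, t3, t5}; fixed.
Sat(EF (full & halt)) = {t0, t1, t3, t5}
AG (EF (full & halt)): greatest fixpoint, start Z0 = {t0, t1, t3, t5}, keep only states in Sat with every successor in Z. Z1 = {t1, t3, t5}; fixed.
Sat(AG (EF (full & halt))) = {t1, t3, t5}

{t1, t3, t5}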